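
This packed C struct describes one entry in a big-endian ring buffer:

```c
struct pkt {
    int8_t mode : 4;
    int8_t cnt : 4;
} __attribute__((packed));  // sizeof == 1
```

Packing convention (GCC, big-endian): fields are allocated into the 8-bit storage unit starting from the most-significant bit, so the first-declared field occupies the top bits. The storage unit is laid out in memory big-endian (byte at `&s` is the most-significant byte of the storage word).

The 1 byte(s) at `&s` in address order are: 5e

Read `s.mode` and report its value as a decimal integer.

5

[0]=0x5e (big-endian) → word 0x5e
mode [4+:4] = (word>>4) & 0xf = 5  ←
cnt [0+:4] = (word>>0) & 0xf = 14
mode signed 4b, MSB=0: value = 5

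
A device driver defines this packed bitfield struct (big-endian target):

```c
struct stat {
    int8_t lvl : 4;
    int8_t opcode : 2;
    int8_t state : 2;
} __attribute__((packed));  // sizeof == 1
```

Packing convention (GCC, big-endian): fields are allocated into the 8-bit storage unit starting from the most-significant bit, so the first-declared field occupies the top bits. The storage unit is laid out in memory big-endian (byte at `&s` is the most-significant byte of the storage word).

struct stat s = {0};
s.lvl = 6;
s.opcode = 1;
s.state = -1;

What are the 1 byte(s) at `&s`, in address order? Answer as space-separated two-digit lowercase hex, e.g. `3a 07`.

[4+:4] lvl=6 & 0xf = 0x6; word=0x60
[2+:2] opcode=1 & 0x3 = 0x1; word=0x64
[0+:2] state=-1 & 0x3 = 0x3; word=0x67
word = 0x67 → big-endian bytes:
  [0]=0x67

67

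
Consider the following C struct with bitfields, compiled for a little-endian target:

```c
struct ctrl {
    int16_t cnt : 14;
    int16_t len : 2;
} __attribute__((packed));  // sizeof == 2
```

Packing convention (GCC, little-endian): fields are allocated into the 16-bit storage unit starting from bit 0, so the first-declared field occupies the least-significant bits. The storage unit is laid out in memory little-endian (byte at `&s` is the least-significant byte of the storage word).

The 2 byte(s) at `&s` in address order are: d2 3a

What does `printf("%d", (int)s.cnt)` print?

[0]=0xd2 [1]=0x3a (little-endian) → word 0x3ad2
cnt [0+:14] = (word>>0) & 0x3fff = 15058  ←
len [14+:2] = (word>>14) & 0x3 = 0
cnt signed 14b, MSB=1: 15058 - 16384 = -1326

-1326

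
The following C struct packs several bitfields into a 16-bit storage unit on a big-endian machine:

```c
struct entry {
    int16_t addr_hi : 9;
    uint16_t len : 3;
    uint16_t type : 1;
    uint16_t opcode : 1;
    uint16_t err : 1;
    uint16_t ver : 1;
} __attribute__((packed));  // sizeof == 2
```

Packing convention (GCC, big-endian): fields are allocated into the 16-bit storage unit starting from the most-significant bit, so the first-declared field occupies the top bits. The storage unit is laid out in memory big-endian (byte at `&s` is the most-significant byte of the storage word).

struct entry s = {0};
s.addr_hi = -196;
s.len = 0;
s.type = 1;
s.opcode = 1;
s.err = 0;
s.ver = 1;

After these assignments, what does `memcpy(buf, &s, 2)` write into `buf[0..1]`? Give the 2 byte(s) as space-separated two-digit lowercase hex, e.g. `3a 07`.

addr_hi (9b) val=-196 bits=0x13c at bit 7: 0x9e00
len (3b) val=0 bits=0x0 at bit 4: 0x9e00
type (1b) val=1 bits=0x1 at bit 3: 0x9e08
opcode (1b) val=1 bits=0x1 at bit 2: 0x9e0c
err (1b) val=0 bits=0x0 at bit 1: 0x9e0c
ver (1b) val=1 bits=0x1 at bit 0: 0x9e0d
word = 0x9e0d → big-endian bytes:
  [0]=0x9e  [1]=0x0d

9e 0d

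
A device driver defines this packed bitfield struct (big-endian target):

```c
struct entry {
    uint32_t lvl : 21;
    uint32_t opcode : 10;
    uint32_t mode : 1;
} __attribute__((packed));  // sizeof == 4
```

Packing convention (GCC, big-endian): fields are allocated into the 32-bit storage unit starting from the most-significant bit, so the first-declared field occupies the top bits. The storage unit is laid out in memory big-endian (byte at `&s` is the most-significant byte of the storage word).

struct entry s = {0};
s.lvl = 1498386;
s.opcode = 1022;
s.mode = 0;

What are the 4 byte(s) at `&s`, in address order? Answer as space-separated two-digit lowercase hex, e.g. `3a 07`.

[11+:21] lvl=1498386 & 0x1fffff = 0x16dd12; word=0xb6e89000
[1+:10] opcode=1022 & 0x3ff = 0x3fe; word=0xb6e897fc
[0+:1] mode=0 & 0x1 = 0x0; word=0xb6e897fc
word = 0xb6e897fc → big-endian bytes:
  [0]=0xb6  [1]=0xe8  [2]=0x97  [3]=0xfc

b6 e8 97 fc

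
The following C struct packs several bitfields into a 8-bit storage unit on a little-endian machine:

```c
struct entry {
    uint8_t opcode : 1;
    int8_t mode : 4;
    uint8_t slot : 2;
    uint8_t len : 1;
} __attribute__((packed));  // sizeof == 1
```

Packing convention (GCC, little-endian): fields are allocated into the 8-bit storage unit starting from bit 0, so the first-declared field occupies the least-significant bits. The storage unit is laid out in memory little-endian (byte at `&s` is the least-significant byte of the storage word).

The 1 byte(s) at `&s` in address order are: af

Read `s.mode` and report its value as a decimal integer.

[0]=0xaf (little-endian) → word 0xaf
opcode:1 @ bit 0 → (0xaf>>0)&0x1 = 0x1
mode:4 @ bit 1 → (0xaf>>1)&0xf = 0x7  ←
slot:2 @ bit 5 → (0xaf>>5)&0x3 = 0x1
len:1 @ bit 7 → (0xaf>>7)&0x1 = 0x1
mode signed 4b, MSB=0: value = 7

7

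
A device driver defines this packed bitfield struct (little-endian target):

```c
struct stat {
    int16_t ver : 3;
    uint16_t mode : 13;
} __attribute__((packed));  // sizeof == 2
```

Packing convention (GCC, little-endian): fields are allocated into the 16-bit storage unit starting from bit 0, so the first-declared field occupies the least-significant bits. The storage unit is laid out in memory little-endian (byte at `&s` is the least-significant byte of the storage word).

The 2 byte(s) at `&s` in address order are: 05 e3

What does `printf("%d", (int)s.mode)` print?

7264

[0]=0x05 [1]=0xe3 (little-endian) → word 0xe305
ver [0+:3] = (word>>0) & 0x7 = 5
mode [3+:13] = (word>>3) & 0x1fff = 7264  ←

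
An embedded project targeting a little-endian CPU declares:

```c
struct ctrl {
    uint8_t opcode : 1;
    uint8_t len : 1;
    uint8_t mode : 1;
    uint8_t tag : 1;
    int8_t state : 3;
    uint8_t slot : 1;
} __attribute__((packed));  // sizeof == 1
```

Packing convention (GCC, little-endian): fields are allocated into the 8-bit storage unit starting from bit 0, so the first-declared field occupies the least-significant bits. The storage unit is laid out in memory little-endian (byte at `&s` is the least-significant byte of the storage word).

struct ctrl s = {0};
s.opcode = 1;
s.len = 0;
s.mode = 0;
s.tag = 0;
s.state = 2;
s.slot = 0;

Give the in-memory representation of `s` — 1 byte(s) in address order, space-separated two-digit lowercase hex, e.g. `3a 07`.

21

opcode:1 = 1 → 0x1 << 0 → word 0x01
len:1 = 0 → 0x0 << 1 → word 0x01
mode:1 = 0 → 0x0 << 2 → word 0x01
tag:1 = 0 → 0x0 << 3 → word 0x01
state:3 = 2 → 0x2 << 4 → word 0x21
slot:1 = 0 → 0x0 << 7 → word 0x21
word = 0x21 → little-endian bytes:
  [0]=0x21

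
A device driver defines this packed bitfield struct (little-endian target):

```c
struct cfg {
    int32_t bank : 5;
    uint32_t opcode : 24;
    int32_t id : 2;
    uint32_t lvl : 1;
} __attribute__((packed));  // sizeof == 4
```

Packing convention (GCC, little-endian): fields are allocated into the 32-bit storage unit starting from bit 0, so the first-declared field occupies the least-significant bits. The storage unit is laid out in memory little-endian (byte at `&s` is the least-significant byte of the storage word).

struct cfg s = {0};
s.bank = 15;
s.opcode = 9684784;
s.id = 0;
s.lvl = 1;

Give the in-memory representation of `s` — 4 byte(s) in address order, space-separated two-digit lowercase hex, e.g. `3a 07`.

[0+:5] bank=15 & 0x1f = 0xf; word=0x0000000f
[5+:24] opcode=9684784 & 0xffffff = 0x93c730; word=0x1278e60f
[29+:2] id=0 & 0x3 = 0x0; word=0x1278e60f
[31+:1] lvl=1 & 0x1 = 0x1; word=0x9278e60f
word = 0x9278e60f → little-endian bytes:
  [0]=0x0f  [1]=0xe6  [2]=0x78  [3]=0x92

0f e6 78 92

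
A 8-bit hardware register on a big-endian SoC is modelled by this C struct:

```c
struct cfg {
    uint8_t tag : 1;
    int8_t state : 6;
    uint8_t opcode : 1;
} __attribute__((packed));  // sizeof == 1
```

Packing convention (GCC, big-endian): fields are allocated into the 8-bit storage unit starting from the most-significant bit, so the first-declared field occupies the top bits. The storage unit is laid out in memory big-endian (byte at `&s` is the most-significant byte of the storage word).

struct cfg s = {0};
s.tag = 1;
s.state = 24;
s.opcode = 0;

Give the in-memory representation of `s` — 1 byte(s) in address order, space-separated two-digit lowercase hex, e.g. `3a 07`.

[7+:1] tag=1 & 0x1 = 0x1; word=0x80
[1+:6] state=24 & 0x3f = 0x18; word=0xb0
[0+:1] opcode=0 & 0x1 = 0x0; word=0xb0
word = 0xb0 → big-endian bytes:
  [0]=0xb0

b0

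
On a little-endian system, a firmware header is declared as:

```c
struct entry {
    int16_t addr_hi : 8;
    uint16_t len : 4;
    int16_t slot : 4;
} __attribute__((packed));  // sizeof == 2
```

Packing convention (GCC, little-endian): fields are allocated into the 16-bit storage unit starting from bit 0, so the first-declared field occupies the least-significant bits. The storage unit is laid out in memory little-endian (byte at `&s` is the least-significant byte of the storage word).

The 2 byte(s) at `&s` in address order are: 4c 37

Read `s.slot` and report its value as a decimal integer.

[0]=0x4c [1]=0x37 (little-endian) → word 0x374c
addr_hi:8 @ bit 0 → (0x374c>>0)&0xff = 0x4c
len:4 @ bit 8 → (0x374c>>8)&0xf = 0x7
slot:4 @ bit 12 → (0x374c>>12)&0xf = 0x3  ←
slot signed 4b, MSB=0: value = 3

3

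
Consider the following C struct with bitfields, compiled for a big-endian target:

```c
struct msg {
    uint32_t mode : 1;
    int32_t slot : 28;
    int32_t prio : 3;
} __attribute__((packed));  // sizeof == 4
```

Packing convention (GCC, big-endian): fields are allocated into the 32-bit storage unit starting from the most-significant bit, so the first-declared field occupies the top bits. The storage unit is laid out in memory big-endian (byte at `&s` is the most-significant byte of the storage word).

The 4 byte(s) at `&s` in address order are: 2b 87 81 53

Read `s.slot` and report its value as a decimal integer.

[0]=0x2b [1]=0x87 [2]=0x81 [3]=0x53 (big-endian) → word 0x2b878153
mode:1 @ bit 31 → (0x2b878153>>31)&0x1 = 0x0
slot:28 @ bit 3 → (0x2b878153>>3)&0xfffffff = 0x570f02a  ←
prio:3 @ bit 0 → (0x2b878153>>0)&0x7 = 0x3
slot signed 28b, MSB=0: value = 91287594

91287594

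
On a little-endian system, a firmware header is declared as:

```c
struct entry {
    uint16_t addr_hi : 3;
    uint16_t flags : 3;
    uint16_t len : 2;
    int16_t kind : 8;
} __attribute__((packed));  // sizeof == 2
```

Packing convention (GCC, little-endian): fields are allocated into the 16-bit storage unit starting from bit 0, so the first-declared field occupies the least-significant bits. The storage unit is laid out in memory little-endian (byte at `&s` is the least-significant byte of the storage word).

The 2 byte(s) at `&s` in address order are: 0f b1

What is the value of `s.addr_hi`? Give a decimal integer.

7

[0]=0x0f [1]=0xb1 (little-endian) → word 0xb10f
addr_hi:3 @ bit 0 → (0xb10f>>0)&0x7 = 0x7  ←
flags:3 @ bit 3 → (0xb10f>>3)&0x7 = 0x1
len:2 @ bit 6 → (0xb10f>>6)&0x3 = 0x0
kind:8 @ bit 8 → (0xb10f>>8)&0xff = 0xb1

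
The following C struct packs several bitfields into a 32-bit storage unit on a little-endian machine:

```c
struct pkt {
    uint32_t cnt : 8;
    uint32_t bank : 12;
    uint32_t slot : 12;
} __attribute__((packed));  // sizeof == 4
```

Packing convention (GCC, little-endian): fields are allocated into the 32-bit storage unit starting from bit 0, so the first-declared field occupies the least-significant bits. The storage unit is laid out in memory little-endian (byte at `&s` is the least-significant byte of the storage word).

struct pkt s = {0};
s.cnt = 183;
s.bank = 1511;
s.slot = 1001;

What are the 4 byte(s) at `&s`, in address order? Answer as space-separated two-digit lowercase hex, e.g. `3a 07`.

[0+:8] cnt=183 & 0xff = 0xb7; word=0x000000b7
[8+:12] bank=1511 & 0xfff = 0x5e7; word=0x0005e7b7
[20+:12] slot=1001 & 0xfff = 0x3e9; word=0x3e95e7b7
word = 0x3e95e7b7 → little-endian bytes:
  [0]=0xb7  [1]=0xe7  [2]=0x95  [3]=0x3e

b7 e7 95 3e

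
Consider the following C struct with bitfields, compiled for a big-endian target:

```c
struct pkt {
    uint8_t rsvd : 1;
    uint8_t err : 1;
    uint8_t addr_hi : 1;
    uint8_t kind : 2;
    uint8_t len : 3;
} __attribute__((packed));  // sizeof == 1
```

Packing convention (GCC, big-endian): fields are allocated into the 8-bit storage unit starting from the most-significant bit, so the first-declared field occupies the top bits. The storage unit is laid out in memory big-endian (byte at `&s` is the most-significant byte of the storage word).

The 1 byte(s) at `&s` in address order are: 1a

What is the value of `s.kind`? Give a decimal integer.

3

[0]=0x1a (big-endian) → word 0x1a
rsvd [7+:1] = (word>>7) & 0x1 = 0
err [6+:1] = (word>>6) & 0x1 = 0
addr_hi [5+:1] = (word>>5) & 0x1 = 0
kind [3+:2] = (word>>3) & 0x3 = 3  ←
len [0+:3] = (word>>0) & 0x7 = 2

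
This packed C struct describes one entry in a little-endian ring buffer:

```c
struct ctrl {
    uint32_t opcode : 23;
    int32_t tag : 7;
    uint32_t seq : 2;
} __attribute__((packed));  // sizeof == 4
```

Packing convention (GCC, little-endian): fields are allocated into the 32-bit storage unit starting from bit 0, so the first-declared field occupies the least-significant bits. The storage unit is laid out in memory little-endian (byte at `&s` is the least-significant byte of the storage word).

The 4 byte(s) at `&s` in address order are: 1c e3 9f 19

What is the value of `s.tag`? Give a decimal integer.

51

[0]=0x1c [1]=0xe3 [2]=0x9f [3]=0x19 (little-endian) → word 0x199fe31c
opcode [0+:23] = (word>>0) & 0x7fffff = 2089756
tag [23+:7] = (word>>23) & 0x7f = 51  ←
seq [30+:2] = (word>>30) & 0x3 = 0
tag signed 7b, MSB=0: value = 51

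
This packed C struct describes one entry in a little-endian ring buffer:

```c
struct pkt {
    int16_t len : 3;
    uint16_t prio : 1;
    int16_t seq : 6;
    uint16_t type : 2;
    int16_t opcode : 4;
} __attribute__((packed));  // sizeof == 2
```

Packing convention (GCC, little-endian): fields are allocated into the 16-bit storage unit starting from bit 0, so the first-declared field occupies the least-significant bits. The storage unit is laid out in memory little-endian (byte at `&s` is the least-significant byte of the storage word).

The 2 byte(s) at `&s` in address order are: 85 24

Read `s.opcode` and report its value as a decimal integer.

[0]=0x85 [1]=0x24 (little-endian) → word 0x2485
len [0+:3] = (word>>0) & 0x7 = 5
prio [3+:1] = (word>>3) & 0x1 = 0
seq [4+:6] = (word>>4) & 0x3f = 8
type [10+:2] = (word>>10) & 0x3 = 1
opcode [12+:4] = (word>>12) & 0xf = 2  ←
opcode signed 4b, MSB=0: value = 2

2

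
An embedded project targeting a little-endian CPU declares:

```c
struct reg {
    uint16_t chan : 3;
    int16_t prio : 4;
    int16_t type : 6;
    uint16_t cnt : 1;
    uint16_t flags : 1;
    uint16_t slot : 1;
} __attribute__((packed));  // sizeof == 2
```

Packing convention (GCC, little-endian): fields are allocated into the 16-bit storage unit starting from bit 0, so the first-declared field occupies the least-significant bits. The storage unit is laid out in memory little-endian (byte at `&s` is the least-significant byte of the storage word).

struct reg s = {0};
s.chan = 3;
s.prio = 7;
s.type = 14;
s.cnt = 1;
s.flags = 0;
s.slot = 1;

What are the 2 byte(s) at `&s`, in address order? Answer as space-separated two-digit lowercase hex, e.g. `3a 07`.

chan:3 = 3 → 0x3 << 0 → word 0x0003
prio:4 = 7 → 0x7 << 3 → word 0x003b
type:6 = 14 → 0xe << 7 → word 0x073b
cnt:1 = 1 → 0x1 << 13 → word 0x273b
flags:1 = 0 → 0x0 << 14 → word 0x273b
slot:1 = 1 → 0x1 << 15 → word 0xa73b
word = 0xa73b → little-endian bytes:
  [0]=0x3b  [1]=0xa7

3b a7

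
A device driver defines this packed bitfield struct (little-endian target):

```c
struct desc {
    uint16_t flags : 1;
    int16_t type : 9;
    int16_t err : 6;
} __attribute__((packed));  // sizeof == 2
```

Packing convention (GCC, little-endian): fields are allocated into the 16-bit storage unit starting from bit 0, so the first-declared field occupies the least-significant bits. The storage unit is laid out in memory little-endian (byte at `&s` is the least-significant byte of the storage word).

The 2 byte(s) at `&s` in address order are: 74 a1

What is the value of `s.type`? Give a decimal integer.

186

[0]=0x74 [1]=0xa1 (little-endian) → word 0xa174
flags:1 @ bit 0 → (0xa174>>0)&0x1 = 0x0
type:9 @ bit 1 → (0xa174>>1)&0x1ff = 0xba  ←
err:6 @ bit 10 → (0xa174>>10)&0x3f = 0x28
type signed 9b, MSB=0: value = 186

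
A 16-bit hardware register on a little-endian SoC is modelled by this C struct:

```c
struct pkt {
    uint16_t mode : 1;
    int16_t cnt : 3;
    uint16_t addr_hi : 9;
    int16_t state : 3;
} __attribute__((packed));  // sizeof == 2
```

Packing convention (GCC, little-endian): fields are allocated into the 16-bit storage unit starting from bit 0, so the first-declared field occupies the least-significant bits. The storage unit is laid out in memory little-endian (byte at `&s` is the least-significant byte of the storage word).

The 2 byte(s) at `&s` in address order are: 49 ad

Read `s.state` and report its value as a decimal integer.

[0]=0x49 [1]=0xad (little-endian) → word 0xad49
mode:1 @ bit 0 → (0xad49>>0)&0x1 = 0x1
cnt:3 @ bit 1 → (0xad49>>1)&0x7 = 0x4
addr_hi:9 @ bit 4 → (0xad49>>4)&0x1ff = 0xd4
state:3 @ bit 13 → (0xad49>>13)&0x7 = 0x5  ←
state signed 3b, MSB=1: 5 - 8 = -3

-3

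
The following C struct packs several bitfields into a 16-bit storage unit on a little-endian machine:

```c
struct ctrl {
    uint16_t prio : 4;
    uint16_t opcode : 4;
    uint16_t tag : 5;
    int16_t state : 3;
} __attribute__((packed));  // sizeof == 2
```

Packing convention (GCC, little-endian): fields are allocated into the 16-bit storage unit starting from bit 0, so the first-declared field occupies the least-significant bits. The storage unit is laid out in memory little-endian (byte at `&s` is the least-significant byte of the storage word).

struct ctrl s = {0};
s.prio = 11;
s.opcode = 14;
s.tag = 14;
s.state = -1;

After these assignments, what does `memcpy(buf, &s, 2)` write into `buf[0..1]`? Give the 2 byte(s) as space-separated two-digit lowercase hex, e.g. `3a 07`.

prio (4b) val=11 bits=0xb at bit 0: 0x000b
opcode (4b) val=14 bits=0xe at bit 4: 0x00eb
tag (5b) val=14 bits=0xe at bit 8: 0x0eeb
state (3b) val=-1 bits=0x7 at bit 13: 0xeeeb
word = 0xeeeb → little-endian bytes:
  [0]=0xeb  [1]=0xee

eb ee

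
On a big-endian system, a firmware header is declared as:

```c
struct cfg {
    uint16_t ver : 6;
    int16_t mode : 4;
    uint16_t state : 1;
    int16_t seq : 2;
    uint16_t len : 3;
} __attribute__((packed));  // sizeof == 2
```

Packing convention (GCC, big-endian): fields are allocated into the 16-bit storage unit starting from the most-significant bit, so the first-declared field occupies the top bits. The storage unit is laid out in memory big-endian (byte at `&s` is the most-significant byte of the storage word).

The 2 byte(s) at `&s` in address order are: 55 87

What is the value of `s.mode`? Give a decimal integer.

6

[0]=0x55 [1]=0x87 (big-endian) → word 0x5587
ver:6 @ bit 10 → (0x5587>>10)&0x3f = 0x15
mode:4 @ bit 6 → (0x5587>>6)&0xf = 0x6  ←
state:1 @ bit 5 → (0x5587>>5)&0x1 = 0x0
seq:2 @ bit 3 → (0x5587>>3)&0x3 = 0x0
len:3 @ bit 0 → (0x5587>>0)&0x7 = 0x7
mode signed 4b, MSB=0: value = 6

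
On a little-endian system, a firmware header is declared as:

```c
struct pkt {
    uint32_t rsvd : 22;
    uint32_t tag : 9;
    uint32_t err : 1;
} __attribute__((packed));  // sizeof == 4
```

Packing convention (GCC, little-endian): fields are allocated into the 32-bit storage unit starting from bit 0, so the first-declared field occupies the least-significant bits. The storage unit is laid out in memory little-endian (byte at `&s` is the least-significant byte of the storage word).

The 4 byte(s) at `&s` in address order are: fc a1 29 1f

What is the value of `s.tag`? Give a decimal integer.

[0]=0xfc [1]=0xa1 [2]=0x29 [3]=0x1f (little-endian) → word 0x1f29a1fc
rsvd:22 @ bit 0 → (0x1f29a1fc>>0)&0x3fffff = 0x29a1fc
tag:9 @ bit 22 → (0x1f29a1fc>>22)&0x1ff = 0x7c  ←
err:1 @ bit 31 → (0x1f29a1fc>>31)&0x1 = 0x0

124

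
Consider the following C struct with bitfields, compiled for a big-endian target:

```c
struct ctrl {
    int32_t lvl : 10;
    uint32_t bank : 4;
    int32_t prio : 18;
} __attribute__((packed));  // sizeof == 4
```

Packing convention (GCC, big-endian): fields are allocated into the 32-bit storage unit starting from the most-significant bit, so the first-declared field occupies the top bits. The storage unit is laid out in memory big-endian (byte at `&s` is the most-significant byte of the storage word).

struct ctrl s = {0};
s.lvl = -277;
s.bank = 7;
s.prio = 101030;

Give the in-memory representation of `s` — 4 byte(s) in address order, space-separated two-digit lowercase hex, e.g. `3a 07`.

[22+:10] lvl=-277 & 0x3ff = 0x2eb; word=0xbac00000
[18+:4] bank=7 & 0xf = 0x7; word=0xbadc0000
[0+:18] prio=101030 & 0x3ffff = 0x18aa6; word=0xbadd8aa6
word = 0xbadd8aa6 → big-endian bytes:
  [0]=0xba  [1]=0xdd  [2]=0x8a  [3]=0xa6

ba dd 8a a6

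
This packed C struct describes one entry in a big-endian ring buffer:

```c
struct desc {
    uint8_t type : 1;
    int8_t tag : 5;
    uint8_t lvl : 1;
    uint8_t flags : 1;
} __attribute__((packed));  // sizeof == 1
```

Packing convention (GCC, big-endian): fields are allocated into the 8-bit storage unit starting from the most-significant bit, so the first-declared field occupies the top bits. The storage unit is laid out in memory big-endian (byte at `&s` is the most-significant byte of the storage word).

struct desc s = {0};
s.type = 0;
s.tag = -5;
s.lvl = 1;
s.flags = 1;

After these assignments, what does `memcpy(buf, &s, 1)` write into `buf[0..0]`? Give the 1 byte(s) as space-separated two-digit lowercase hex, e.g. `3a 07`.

type (1b) val=0 bits=0x0 at bit 7: 0x00
tag (5b) val=-5 bits=0x1b at bit 2: 0x6c
lvl (1b) val=1 bits=0x1 at bit 1: 0x6e
flags (1b) val=1 bits=0x1 at bit 0: 0x6f
word = 0x6f → big-endian bytes:
  [0]=0x6f

6f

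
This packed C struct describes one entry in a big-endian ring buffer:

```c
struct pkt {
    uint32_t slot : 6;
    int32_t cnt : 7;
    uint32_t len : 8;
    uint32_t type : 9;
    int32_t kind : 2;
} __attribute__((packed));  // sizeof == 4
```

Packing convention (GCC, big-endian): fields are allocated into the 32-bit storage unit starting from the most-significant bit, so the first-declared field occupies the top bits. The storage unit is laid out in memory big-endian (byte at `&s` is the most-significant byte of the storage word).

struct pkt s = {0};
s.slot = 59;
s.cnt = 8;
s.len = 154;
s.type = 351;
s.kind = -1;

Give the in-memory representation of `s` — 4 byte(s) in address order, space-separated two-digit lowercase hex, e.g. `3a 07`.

[26+:6] slot=59 & 0x3f = 0x3b; word=0xec000000
[19+:7] cnt=8 & 0x7f = 0x8; word=0xec400000
[11+:8] len=154 & 0xff = 0x9a; word=0xec44d000
[2+:9] type=351 & 0x1ff = 0x15f; word=0xec44d57c
[0+:2] kind=-1 & 0x3 = 0x3; word=0xec44d57f
word = 0xec44d57f → big-endian bytes:
  [0]=0xec  [1]=0x44  [2]=0xd5  [3]=0x7f

ec 44 d5 7f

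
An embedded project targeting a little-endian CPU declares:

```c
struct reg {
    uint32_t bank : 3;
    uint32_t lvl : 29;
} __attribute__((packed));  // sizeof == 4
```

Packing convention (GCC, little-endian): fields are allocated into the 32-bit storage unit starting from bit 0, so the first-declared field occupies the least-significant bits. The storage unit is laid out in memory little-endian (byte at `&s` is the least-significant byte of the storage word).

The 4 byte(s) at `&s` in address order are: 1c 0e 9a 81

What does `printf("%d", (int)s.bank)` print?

[0]=0x1c [1]=0x0e [2]=0x9a [3]=0x81 (little-endian) → word 0x819a0e1c
bank:3 @ bit 0 → (0x819a0e1c>>0)&0x7 = 0x4  ←
lvl:29 @ bit 3 → (0x819a0e1c>>3)&0x1fffffff = 0x103341c3

4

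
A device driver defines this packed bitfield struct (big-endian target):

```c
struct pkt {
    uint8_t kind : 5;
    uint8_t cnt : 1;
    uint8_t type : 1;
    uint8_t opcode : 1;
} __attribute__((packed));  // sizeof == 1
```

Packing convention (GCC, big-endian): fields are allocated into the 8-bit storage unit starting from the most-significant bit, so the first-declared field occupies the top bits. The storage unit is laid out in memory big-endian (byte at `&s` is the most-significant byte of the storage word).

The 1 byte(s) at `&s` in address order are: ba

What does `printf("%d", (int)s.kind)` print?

[0]=0xba (big-endian) → word 0xba
kind:5 @ bit 3 → (0xba>>3)&0x1f = 0x17  ←
cnt:1 @ bit 2 → (0xba>>2)&0x1 = 0x0
type:1 @ bit 1 → (0xba>>1)&0x1 = 0x1
opcode:1 @ bit 0 → (0xba>>0)&0x1 = 0x0

23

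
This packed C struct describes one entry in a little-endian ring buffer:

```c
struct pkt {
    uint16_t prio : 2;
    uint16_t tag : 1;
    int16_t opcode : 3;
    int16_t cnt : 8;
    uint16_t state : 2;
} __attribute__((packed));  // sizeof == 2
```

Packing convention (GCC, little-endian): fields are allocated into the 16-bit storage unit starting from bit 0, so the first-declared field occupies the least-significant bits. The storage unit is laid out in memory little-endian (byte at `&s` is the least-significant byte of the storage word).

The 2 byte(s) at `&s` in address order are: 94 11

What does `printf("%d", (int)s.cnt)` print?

70

[0]=0x94 [1]=0x11 (little-endian) → word 0x1194
prio:2 @ bit 0 → (0x1194>>0)&0x3 = 0x0
tag:1 @ bit 2 → (0x1194>>2)&0x1 = 0x1
opcode:3 @ bit 3 → (0x1194>>3)&0x7 = 0x2
cnt:8 @ bit 6 → (0x1194>>6)&0xff = 0x46  ←
state:2 @ bit 14 → (0x1194>>14)&0x3 = 0x0
cnt signed 8b, MSB=0: value = 70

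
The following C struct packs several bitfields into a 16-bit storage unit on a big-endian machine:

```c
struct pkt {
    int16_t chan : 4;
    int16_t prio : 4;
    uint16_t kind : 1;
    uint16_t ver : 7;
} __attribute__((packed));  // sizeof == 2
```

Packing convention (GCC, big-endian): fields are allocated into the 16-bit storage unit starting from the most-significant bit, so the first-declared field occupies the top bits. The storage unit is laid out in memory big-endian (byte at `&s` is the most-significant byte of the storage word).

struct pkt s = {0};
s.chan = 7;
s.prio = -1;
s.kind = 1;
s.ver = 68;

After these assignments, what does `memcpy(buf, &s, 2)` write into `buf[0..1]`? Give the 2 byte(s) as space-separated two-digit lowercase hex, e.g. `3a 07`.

[12+:4] chan=7 & 0xf = 0x7; word=0x7000
[8+:4] prio=-1 & 0xf = 0xf; word=0x7f00
[7+:1] kind=1 & 0x1 = 0x1; word=0x7f80
[0+:7] ver=68 & 0x7f = 0x44; word=0x7fc4
word = 0x7fc4 → big-endian bytes:
  [0]=0x7f  [1]=0xc4

7f c4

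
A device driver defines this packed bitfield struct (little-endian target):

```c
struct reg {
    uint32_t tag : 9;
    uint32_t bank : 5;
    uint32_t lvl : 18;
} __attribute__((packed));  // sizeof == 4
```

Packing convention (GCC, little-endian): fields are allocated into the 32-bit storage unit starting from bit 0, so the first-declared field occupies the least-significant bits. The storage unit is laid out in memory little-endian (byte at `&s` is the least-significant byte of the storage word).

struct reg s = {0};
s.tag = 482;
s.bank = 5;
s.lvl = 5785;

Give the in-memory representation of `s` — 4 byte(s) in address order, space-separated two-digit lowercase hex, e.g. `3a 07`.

e2 4b a6 05

tag (9b) val=482 bits=0x1e2 at bit 0: 0x000001e2
bank (5b) val=5 bits=0x5 at bit 9: 0x00000be2
lvl (18b) val=5785 bits=0x1699 at bit 14: 0x05a64be2
word = 0x05a64be2 → little-endian bytes:
  [0]=0xe2  [1]=0x4b  [2]=0xa6  [3]=0x05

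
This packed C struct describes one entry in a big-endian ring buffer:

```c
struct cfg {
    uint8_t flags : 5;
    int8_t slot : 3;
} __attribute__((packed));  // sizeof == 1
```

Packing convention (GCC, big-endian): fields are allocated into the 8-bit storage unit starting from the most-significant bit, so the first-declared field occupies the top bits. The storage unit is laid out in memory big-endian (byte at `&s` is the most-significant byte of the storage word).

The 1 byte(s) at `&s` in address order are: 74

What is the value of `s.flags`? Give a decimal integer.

[0]=0x74 (big-endian) → word 0x74
flags [3+:5] = (word>>3) & 0x1f = 14  ←
slot [0+:3] = (word>>0) & 0x7 = 4

14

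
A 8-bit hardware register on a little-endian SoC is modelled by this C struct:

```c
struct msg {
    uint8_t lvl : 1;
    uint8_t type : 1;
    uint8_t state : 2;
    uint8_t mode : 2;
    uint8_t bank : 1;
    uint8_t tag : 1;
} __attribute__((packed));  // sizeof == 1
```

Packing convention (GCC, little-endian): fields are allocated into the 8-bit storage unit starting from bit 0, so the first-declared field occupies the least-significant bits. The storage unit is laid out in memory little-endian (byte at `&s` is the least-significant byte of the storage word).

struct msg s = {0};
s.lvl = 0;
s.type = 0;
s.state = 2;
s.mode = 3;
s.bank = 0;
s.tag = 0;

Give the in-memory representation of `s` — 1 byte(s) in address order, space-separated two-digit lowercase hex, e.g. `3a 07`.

38

[0+:1] lvl=0 & 0x1 = 0x0; word=0x00
[1+:1] type=0 & 0x1 = 0x0; word=0x00
[2+:2] state=2 & 0x3 = 0x2; word=0x08
[4+:2] mode=3 & 0x3 = 0x3; word=0x38
[6+:1] bank=0 & 0x1 = 0x0; word=0x38
[7+:1] tag=0 & 0x1 = 0x0; word=0x38
word = 0x38 → little-endian bytes:
  [0]=0x38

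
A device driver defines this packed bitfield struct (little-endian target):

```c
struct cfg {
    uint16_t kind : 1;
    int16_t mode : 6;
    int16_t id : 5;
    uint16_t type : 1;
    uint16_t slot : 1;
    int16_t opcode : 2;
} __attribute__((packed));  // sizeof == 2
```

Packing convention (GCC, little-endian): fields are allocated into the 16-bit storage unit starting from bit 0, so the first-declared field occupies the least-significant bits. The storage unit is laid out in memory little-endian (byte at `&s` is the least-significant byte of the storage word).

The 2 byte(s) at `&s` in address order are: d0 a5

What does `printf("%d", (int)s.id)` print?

11

[0]=0xd0 [1]=0xa5 (little-endian) → word 0xa5d0
kind [0+:1] = (word>>0) & 0x1 = 0
mode [1+:6] = (word>>1) & 0x3f = 40
id [7+:5] = (word>>7) & 0x1f = 11  ←
type [12+:1] = (word>>12) & 0x1 = 0
slot [13+:1] = (word>>13) & 0x1 = 1
opcode [14+:2] = (word>>14) & 0x3 = 2
id signed 5b, MSB=0: value = 11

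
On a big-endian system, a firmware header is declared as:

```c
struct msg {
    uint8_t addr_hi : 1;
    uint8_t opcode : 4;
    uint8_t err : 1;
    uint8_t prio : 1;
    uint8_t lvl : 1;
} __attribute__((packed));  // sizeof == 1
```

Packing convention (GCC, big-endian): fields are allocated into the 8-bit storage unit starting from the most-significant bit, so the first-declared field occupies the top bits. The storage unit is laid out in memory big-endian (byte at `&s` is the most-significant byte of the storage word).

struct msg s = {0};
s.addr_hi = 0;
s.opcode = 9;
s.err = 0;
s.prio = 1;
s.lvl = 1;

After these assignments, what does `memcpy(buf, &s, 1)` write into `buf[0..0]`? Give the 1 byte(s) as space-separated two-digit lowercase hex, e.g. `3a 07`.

4b

addr_hi:1 = 0 → 0x0 << 7 → word 0x00
opcode:4 = 9 → 0x9 << 3 → word 0x48
err:1 = 0 → 0x0 << 2 → word 0x48
prio:1 = 1 → 0x1 << 1 → word 0x4a
lvl:1 = 1 → 0x1 << 0 → word 0x4b
word = 0x4b → big-endian bytes:
  [0]=0x4b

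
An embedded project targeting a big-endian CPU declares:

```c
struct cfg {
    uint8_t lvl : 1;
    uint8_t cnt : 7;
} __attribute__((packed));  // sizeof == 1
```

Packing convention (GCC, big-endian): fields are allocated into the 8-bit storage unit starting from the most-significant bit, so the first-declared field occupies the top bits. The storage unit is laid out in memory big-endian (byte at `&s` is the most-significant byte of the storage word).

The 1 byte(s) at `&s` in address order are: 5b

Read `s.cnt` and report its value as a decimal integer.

91

[0]=0x5b (big-endian) → word 0x5b
lvl:1 @ bit 7 → (0x5b>>7)&0x1 = 0x0
cnt:7 @ bit 0 → (0x5b>>0)&0x7f = 0x5b  ←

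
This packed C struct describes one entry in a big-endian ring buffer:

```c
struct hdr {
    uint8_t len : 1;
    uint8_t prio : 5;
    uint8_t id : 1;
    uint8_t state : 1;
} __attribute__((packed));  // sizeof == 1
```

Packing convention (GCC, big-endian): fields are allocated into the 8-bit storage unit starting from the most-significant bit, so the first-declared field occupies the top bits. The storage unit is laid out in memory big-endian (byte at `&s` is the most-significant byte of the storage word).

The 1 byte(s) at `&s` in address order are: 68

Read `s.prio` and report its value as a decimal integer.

26

[0]=0x68 (big-endian) → word 0x68
len [7+:1] = (word>>7) & 0x1 = 0
prio [2+:5] = (word>>2) & 0x1f = 26  ←
id [1+:1] = (word>>1) & 0x1 = 0
state [0+:1] = (word>>0) & 0x1 = 0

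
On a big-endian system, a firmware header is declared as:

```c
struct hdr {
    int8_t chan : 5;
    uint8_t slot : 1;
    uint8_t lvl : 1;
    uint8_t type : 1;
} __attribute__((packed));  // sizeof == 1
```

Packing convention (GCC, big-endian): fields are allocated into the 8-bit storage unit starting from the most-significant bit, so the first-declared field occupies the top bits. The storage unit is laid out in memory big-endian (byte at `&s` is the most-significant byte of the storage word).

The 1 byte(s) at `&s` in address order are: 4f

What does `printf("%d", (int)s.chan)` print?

9

[0]=0x4f (big-endian) → word 0x4f
chan [3+:5] = (word>>3) & 0x1f = 9  ←
slot [2+:1] = (word>>2) & 0x1 = 1
lvl [1+:1] = (word>>1) & 0x1 = 1
type [0+:1] = (word>>0) & 0x1 = 1
chan signed 5b, MSB=0: value = 9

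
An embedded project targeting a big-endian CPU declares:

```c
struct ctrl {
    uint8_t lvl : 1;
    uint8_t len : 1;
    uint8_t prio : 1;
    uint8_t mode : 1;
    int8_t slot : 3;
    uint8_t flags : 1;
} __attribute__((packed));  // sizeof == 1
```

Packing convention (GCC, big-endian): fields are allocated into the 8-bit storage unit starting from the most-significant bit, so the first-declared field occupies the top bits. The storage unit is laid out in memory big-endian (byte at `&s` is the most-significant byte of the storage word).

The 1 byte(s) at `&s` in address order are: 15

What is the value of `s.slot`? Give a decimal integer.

2

[0]=0x15 (big-endian) → word 0x15
lvl [7+:1] = (word>>7) & 0x1 = 0
len [6+:1] = (word>>6) & 0x1 = 0
prio [5+:1] = (word>>5) & 0x1 = 0
mode [4+:1] = (word>>4) & 0x1 = 1
slot [1+:3] = (word>>1) & 0x7 = 2  ←
flags [0+:1] = (word>>0) & 0x1 = 1
slot signed 3b, MSB=0: value = 2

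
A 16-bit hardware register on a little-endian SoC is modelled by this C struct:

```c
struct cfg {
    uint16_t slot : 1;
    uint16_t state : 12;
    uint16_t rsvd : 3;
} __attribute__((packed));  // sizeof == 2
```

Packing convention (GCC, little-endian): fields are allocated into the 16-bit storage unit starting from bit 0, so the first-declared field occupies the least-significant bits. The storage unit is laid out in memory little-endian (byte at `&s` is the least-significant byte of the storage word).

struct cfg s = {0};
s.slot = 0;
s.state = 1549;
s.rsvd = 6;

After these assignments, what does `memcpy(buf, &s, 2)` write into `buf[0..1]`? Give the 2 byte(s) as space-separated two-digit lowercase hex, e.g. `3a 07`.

1a cc

slot (1b) val=0 bits=0x0 at bit 0: 0x0000
state (12b) val=1549 bits=0x60d at bit 1: 0x0c1a
rsvd (3b) val=6 bits=0x6 at bit 13: 0xcc1a
word = 0xcc1a → little-endian bytes:
  [0]=0x1a  [1]=0xcc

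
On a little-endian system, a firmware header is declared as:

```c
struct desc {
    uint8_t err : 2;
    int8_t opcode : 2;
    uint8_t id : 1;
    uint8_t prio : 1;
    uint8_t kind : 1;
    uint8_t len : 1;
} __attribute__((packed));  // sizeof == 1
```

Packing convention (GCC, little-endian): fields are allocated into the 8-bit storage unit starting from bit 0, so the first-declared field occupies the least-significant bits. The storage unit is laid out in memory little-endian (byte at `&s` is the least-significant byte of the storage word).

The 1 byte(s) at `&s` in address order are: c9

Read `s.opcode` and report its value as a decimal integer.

[0]=0xc9 (little-endian) → word 0xc9
err:2 @ bit 0 → (0xc9>>0)&0x3 = 0x1
opcode:2 @ bit 2 → (0xc9>>2)&0x3 = 0x2  ←
id:1 @ bit 4 → (0xc9>>4)&0x1 = 0x0
prio:1 @ bit 5 → (0xc9>>5)&0x1 = 0x0
kind:1 @ bit 6 → (0xc9>>6)&0x1 = 0x1
len:1 @ bit 7 → (0xc9>>7)&0x1 = 0x1
opcode signed 2b, MSB=1: 2 - 4 = -2

-2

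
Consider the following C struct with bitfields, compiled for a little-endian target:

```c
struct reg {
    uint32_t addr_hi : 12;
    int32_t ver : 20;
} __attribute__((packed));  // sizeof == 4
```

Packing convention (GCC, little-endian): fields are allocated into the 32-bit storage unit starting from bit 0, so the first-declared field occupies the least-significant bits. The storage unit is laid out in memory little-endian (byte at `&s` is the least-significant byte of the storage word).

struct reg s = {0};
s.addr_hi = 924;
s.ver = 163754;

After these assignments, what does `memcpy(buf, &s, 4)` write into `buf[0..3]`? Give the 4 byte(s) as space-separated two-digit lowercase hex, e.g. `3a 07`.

addr_hi:12 = 924 → 0x39c << 0 → word 0x0000039c
ver:20 = 163754 → 0x27faa << 12 → word 0x27faa39c
word = 0x27faa39c → little-endian bytes:
  [0]=0x9c  [1]=0xa3  [2]=0xfa  [3]=0x27

9c a3 fa 27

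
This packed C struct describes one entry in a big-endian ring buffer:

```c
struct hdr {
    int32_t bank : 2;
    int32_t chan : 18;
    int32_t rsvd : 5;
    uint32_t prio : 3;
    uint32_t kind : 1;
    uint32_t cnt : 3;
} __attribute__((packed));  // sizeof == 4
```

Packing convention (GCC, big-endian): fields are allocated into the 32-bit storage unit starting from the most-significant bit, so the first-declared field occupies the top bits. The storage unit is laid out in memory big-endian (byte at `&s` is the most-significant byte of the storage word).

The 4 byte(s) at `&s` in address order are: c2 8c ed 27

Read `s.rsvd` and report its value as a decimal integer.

-6

[0]=0xc2 [1]=0x8c [2]=0xed [3]=0x27 (big-endian) → word 0xc28ced27
bank:2 @ bit 30 → (0xc28ced27>>30)&0x3 = 0x3
chan:18 @ bit 12 → (0xc28ced27>>12)&0x3ffff = 0x28ce
rsvd:5 @ bit 7 → (0xc28ced27>>7)&0x1f = 0x1a  ←
prio:3 @ bit 4 → (0xc28ced27>>4)&0x7 = 0x2
kind:1 @ bit 3 → (0xc28ced27>>3)&0x1 = 0x0
cnt:3 @ bit 0 → (0xc28ced27>>0)&0x7 = 0x7
rsvd signed 5b, MSB=1: 26 - 32 = -6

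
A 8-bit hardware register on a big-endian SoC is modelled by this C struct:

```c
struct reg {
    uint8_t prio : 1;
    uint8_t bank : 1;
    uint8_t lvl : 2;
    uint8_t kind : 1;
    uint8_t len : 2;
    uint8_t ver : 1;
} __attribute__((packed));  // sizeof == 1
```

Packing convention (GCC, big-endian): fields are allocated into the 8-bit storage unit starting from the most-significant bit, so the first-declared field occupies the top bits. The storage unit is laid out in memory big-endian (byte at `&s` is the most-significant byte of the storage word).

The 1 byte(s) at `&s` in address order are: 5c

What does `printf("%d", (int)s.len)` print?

2

[0]=0x5c (big-endian) → word 0x5c
prio:1 @ bit 7 → (0x5c>>7)&0x1 = 0x0
bank:1 @ bit 6 → (0x5c>>6)&0x1 = 0x1
lvl:2 @ bit 4 → (0x5c>>4)&0x3 = 0x1
kind:1 @ bit 3 → (0x5c>>3)&0x1 = 0x1
len:2 @ bit 1 → (0x5c>>1)&0x3 = 0x2  ←
ver:1 @ bit 0 → (0x5c>>0)&0x1 = 0x0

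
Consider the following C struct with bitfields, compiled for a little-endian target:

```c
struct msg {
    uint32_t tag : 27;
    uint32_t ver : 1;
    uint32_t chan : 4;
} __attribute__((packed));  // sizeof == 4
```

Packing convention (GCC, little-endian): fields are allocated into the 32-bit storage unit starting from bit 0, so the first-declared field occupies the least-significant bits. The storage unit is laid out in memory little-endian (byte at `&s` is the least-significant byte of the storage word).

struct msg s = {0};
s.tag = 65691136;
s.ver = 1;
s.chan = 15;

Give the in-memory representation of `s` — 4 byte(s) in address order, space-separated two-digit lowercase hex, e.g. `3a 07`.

00 5e ea fb

tag:27 = 65691136 → 0x3ea5e00 << 0 → word 0x03ea5e00
ver:1 = 1 → 0x1 << 27 → word 0x0bea5e00
chan:4 = 15 → 0xf << 28 → word 0xfbea5e00
word = 0xfbea5e00 → little-endian bytes:
  [0]=0x00  [1]=0x5e  [2]=0xea  [3]=0xfb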